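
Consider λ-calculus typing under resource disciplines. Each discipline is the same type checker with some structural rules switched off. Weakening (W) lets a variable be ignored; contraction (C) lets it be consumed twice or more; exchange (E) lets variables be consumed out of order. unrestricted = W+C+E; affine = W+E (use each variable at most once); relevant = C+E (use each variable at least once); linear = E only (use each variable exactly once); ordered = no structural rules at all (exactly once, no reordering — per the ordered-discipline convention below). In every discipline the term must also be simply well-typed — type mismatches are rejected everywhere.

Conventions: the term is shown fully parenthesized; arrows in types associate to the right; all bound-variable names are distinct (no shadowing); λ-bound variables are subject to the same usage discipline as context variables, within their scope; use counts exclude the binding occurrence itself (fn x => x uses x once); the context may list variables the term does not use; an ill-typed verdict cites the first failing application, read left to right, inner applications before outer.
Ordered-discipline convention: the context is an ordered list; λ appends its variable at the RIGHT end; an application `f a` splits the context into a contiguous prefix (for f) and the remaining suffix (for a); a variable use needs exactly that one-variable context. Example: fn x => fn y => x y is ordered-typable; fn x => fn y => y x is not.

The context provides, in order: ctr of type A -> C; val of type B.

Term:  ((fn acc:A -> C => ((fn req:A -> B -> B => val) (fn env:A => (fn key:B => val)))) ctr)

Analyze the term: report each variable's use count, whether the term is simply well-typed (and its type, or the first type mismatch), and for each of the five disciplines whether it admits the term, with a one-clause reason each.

variable uses: ctr: 1, val: 2, acc (λ-bound): 0, req (λ-bound): 0, env (λ-bound): 0, key (λ-bound): 0
order of uses: val, val, ctr
typing: well-typed at B
ordered ✗ (repeated use of val ×2; unused: acc, req, env, key — weakening required)
linear ✗ (repeated use of val ×2; unused: acc, req, env, key — weakening required)
affine ✗ (repeated use of val ×2)
relevant ✗ (unused: acc, req, env, key — weakening required)
unrestricted ✓ (simply typable at B; W, C, E all held)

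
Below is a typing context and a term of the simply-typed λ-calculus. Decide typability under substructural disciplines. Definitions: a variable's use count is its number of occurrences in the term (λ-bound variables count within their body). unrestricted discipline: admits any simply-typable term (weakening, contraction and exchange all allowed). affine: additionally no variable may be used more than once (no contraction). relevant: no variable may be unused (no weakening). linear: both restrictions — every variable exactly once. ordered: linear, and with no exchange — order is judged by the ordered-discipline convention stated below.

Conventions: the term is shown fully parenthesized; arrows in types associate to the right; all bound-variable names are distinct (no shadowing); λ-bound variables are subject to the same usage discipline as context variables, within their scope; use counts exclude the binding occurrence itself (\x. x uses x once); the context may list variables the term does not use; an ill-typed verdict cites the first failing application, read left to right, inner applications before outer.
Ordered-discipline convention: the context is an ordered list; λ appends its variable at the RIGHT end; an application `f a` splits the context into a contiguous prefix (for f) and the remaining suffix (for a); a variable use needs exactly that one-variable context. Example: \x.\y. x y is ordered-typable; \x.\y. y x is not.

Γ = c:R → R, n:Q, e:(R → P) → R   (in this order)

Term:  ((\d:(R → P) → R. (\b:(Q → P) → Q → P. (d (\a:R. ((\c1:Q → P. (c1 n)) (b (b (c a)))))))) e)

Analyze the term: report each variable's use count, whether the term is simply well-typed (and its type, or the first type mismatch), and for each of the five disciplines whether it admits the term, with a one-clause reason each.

counts: c ×1, n ×1, e ×1, d (λ-bound) ×1, b (λ-bound) ×2, a (λ-bound) ×1, c1 (λ-bound) ×1
use order (left to right): d, c1, n, b, b, c, a, e
typing: ill-typed: a function awaiting Q → P gets R
ordered: ✗, fails simple typing
linear: ✗, a type mismatch blocks all five
affine: ✗, the type mismatch rejects it
relevant: ✗, not simply typable
unrestricted: ✗, fails simple typing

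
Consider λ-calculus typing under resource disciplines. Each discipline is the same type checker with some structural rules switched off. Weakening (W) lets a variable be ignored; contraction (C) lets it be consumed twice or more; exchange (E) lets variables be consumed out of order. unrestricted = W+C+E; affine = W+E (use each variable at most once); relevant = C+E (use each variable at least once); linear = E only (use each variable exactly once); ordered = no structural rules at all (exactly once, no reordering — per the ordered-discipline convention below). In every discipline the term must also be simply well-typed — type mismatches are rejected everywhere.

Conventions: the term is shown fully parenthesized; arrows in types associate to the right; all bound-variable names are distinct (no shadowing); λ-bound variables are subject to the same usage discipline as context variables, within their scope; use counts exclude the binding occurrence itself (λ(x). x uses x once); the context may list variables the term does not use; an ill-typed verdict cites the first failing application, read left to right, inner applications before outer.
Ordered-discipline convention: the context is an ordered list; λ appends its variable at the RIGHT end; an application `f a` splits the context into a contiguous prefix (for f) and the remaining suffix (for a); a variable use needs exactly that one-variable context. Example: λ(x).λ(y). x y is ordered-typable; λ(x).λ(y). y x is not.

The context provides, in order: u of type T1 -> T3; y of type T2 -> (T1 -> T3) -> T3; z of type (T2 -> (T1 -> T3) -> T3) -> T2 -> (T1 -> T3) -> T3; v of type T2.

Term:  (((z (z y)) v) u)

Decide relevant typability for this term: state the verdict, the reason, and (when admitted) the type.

yes — none of u, y, z, v goes unused; term : T3
usage: u=1, y=1, z=2, v=1
uses in reading order: z, z, y, v, u
typing: well-typed — term : T3
per-discipline verdicts: ordered ✗, linear ✗, affine ✗, relevant ✓, unrestricted ✓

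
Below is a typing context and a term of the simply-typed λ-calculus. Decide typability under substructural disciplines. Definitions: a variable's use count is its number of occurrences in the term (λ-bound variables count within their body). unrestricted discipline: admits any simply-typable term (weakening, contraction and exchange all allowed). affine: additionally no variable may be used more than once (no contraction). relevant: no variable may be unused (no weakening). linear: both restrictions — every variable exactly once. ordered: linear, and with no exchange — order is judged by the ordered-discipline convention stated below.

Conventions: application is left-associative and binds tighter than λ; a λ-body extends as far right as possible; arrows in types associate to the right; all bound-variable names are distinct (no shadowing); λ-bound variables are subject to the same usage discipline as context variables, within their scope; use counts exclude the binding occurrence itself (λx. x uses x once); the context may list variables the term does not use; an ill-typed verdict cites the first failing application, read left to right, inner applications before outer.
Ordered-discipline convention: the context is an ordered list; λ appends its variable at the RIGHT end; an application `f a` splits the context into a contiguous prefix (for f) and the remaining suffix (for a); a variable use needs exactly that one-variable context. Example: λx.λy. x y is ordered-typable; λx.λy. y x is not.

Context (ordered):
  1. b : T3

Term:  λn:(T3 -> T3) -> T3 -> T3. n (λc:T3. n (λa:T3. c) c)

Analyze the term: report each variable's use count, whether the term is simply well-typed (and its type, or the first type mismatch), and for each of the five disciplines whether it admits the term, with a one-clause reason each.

counts: b=0, n (bound)=2, c (bound)=2, a (bound)=0
left-to-right use order: n, n, c, c
typing: well-typed at ((T3 -> T3) -> T3 -> T3) -> T3 -> T3
ordered: ✗, n ×2, c ×2 used more than once (contraction); needs weakening: b, a unused
linear: ✗, n ×2, c ×2 used more than once (contraction); needs weakening: b, a unused
affine: ✗, n ×2, c ×2 used more than once (contraction)
relevant: ✗, needs weakening: b, a unused
unrestricted: ✓, well-typed at ((T3 -> T3) -> T3 -> T3) -> T3 -> T3; no restrictions here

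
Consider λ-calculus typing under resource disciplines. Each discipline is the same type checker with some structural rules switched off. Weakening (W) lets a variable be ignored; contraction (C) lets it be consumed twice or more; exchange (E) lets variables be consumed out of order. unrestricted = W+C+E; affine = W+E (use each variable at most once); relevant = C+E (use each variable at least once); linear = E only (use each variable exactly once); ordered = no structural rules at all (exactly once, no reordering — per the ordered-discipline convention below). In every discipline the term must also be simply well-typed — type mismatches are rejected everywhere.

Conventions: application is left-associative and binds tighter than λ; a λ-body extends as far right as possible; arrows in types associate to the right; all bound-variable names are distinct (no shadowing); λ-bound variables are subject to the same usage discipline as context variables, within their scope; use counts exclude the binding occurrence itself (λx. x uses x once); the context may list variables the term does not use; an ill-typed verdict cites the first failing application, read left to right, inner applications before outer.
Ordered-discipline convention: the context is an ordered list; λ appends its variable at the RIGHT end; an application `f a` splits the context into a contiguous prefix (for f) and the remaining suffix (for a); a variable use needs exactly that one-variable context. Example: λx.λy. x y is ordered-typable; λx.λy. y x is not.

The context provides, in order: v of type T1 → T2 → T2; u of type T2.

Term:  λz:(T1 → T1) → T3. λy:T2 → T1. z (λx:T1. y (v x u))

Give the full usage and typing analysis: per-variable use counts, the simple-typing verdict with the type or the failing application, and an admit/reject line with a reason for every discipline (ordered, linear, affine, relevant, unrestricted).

counts: v: 1×; u: 1×; z [bound]: 1×; y [bound]: 1×; x [bound]: 1×
left-to-right use order: z, y, v, x, u
typing: the term checks, with type ((T1 → T1) → T3) → (T2 → T1) → T3
ordered ✗ (no contiguous prefix/suffix split fits z, y, v, x, u)
linear ✓ (exactly-once usage across v, u, z, y, x)
affine ✓ (at most one use each (v, u, z, y, x))
relevant ✓ (none of v, u, z, y, x goes unused)
unrestricted ✓ (simply typable at ((T1 → T1) → T3) → (T2 → T1) → T3; W, C, E all held)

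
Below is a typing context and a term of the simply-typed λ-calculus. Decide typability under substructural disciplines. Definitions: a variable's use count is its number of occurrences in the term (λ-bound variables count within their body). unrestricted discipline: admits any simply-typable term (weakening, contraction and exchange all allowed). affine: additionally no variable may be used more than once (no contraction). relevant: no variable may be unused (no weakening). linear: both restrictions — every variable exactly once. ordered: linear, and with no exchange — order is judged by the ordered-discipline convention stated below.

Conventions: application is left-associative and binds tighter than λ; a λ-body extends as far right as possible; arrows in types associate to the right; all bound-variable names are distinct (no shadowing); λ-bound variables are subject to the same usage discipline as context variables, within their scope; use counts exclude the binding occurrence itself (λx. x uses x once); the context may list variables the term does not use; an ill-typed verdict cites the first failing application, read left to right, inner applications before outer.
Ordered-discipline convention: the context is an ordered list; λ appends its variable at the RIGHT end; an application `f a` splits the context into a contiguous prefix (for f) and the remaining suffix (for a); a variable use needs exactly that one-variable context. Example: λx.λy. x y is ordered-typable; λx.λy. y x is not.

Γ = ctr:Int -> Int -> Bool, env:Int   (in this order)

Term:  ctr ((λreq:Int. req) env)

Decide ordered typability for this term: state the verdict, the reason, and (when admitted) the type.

yes — single-use (ctr, env, req), ordered derivation ok; term : Int -> Bool
variable uses: ctr ×1, env ×1, req (bound) ×1
uses in reading order: ctr, req, env
typing: ✓ — Int -> Bool
across the five disciplines: ordered ✓ · linear ✓ · affine ✓ · relevant ✓ · unrestricted ✓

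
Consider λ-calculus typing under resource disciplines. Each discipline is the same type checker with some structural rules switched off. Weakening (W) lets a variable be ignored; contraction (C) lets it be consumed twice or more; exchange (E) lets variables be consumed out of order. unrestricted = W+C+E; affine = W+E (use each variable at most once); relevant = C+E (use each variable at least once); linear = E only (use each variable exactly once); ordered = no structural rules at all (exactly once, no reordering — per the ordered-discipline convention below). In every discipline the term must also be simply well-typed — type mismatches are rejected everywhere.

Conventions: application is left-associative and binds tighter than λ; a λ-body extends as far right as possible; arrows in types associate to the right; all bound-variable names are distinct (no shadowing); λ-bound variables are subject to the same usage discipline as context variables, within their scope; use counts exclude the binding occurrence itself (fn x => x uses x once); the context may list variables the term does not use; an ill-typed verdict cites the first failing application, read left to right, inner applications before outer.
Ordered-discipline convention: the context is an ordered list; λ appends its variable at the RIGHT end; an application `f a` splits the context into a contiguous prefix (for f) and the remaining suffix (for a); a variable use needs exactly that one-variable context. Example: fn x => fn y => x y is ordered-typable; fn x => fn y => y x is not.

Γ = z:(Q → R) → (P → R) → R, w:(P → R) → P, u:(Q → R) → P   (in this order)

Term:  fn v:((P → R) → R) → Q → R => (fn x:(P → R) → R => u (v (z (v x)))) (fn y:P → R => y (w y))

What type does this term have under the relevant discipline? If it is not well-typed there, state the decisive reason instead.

term : (((P → R) → R) → Q → R) → P
variable uses: z=1, w=1, u=1, v (bound)=2, x (bound)=1, y (bound)=2
uses in reading order: u, v, z, v, x, y, w, y
typing: the term checks, with type (((P → R) → R) → Q → R) → P
across the five disciplines: ordered ✗, linear ✗, affine ✗, relevant ✓, unrestricted ✓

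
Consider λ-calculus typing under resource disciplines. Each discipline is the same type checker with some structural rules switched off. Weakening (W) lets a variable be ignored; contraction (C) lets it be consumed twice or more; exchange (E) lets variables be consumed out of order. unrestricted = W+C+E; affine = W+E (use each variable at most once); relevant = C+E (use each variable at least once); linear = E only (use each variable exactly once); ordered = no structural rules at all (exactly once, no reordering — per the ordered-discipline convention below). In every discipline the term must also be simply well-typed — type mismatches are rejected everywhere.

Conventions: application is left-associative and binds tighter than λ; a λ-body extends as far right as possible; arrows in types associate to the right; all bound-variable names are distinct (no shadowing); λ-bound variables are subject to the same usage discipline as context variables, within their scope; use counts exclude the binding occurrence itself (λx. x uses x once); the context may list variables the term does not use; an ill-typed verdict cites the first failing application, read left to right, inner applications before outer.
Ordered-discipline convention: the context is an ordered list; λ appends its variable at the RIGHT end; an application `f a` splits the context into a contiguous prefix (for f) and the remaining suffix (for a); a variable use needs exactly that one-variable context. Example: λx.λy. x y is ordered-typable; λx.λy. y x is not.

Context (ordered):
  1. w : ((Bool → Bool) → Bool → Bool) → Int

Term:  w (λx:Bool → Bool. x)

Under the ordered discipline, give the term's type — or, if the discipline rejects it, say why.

term : Int
variable uses: w=1, x (λ-bound)=1
use order (left to right): w, x
typing: well-typed — term : Int
per-discipline verdicts: ordered ✓; linear ✓; affine ✓; relevant ✓; unrestricted ✓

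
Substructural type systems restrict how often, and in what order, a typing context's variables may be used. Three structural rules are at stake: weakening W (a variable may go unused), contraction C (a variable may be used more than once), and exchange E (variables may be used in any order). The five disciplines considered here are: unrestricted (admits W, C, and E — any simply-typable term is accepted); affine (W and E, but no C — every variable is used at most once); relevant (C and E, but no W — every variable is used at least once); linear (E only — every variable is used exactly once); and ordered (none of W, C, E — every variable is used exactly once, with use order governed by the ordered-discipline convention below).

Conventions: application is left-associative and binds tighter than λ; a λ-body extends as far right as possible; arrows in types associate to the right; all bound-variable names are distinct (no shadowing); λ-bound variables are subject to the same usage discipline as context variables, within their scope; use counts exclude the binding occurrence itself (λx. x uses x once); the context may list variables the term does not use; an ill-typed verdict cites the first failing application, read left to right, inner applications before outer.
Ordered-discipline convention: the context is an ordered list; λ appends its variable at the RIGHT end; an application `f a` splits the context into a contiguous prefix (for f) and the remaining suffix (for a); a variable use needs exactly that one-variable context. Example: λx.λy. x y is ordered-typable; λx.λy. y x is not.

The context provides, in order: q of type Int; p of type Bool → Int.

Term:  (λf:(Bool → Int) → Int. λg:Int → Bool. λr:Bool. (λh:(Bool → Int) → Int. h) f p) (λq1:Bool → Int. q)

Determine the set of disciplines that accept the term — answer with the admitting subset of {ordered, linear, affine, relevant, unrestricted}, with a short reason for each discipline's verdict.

accepted by: affine, unrestricted
variable uses: q: 1, p: 1, f (λ-bound): 1, g (λ-bound): 0, r (λ-bound): 0, h (λ-bound): 1, q1 (λ-bound): 0
uses in reading order: h, f, p, q
typing: the term checks, with type (Int → Bool) → Bool → Int
ordered ✗ (g, r, q1 left unused)
linear ✗ (g, r, q1 left unused)
affine ✓ (at most one use each (q, p, f, g, r, h, q1))
relevant ✗ (g, r, q1 left unused)
unrestricted ✓ (typability at (Int → Bool) → Bool → Int is all that's needed)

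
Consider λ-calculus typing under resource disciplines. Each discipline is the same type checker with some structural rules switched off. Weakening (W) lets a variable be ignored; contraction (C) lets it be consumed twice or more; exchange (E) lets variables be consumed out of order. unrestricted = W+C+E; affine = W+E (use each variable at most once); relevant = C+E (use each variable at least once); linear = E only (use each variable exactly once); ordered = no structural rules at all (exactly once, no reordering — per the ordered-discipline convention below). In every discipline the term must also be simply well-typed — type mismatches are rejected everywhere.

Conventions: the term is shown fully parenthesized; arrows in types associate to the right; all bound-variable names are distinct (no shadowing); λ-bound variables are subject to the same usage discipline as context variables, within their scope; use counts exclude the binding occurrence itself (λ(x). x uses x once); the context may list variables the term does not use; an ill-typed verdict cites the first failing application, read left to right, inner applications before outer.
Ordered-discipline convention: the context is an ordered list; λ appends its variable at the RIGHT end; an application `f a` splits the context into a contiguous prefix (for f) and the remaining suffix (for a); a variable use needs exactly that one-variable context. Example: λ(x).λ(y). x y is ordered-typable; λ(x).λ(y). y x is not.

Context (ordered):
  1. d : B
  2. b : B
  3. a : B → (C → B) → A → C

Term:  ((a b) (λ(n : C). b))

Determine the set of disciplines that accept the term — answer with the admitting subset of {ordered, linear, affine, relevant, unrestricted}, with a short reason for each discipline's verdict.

admitted by: unrestricted
variable uses: d: 0, b: 2, a: 1, n (λ-bound): 0
use order (left to right): a, b, b
typing: well-typed at A → C
ordered: ✗ — uses contraction: b ×2; d, n never used (weakening)
linear: ✗ — uses contraction: b ×2; d, n never used (weakening)
affine: ✗ — uses contraction: b ×2
relevant: ✗ — d, n never used (weakening)
unrestricted: ✓ — type-checks (A → C) and nothing is barred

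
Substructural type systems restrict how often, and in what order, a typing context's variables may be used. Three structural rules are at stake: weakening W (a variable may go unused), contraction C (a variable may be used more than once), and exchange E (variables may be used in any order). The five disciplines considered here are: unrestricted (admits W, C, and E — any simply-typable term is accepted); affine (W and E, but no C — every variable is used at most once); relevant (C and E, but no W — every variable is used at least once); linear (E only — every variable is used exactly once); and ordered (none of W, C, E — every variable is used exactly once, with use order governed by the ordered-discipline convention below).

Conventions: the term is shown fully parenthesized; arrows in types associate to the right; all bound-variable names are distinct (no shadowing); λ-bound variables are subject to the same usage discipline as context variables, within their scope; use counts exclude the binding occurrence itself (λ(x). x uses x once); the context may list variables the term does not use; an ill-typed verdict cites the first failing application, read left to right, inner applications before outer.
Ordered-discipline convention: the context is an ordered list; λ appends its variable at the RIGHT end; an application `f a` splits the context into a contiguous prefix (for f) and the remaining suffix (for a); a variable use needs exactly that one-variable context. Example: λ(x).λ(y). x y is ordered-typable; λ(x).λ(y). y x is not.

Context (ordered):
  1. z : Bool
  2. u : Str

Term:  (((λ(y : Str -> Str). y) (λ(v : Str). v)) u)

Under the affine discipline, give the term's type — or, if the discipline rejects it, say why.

term : Str
variable uses: z: 0×, u: 1×, y (λ-bound): 1×, v (λ-bound): 1×
use order (left to right): y, v, u
typing: well-typed — term : Str
summary: ordered ✗; linear ✗; affine ✓; relevant ✗; unrestricted ✓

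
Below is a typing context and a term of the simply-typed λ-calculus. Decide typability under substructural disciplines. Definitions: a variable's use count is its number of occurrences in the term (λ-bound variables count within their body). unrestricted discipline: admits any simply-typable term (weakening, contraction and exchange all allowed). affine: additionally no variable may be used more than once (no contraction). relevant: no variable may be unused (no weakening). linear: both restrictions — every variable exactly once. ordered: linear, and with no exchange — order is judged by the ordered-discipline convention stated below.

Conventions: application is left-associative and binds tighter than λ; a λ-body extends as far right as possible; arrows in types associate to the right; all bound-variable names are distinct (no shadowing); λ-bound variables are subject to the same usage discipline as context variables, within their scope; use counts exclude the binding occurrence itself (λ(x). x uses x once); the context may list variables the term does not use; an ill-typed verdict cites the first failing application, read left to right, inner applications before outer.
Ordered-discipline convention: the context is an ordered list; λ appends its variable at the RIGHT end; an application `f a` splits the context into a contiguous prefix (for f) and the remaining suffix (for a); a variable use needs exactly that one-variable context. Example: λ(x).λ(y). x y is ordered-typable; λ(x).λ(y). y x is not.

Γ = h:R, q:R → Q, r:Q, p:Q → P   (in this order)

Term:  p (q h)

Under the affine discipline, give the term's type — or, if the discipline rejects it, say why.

term : P
variable uses: h ×1, q ×1, r ×0, p ×1
uses in reading order: p, q, h
typing: well-typed at P
summary: ordered ✗, linear ✗, affine ✓, relevant ✗, unrestricted ✓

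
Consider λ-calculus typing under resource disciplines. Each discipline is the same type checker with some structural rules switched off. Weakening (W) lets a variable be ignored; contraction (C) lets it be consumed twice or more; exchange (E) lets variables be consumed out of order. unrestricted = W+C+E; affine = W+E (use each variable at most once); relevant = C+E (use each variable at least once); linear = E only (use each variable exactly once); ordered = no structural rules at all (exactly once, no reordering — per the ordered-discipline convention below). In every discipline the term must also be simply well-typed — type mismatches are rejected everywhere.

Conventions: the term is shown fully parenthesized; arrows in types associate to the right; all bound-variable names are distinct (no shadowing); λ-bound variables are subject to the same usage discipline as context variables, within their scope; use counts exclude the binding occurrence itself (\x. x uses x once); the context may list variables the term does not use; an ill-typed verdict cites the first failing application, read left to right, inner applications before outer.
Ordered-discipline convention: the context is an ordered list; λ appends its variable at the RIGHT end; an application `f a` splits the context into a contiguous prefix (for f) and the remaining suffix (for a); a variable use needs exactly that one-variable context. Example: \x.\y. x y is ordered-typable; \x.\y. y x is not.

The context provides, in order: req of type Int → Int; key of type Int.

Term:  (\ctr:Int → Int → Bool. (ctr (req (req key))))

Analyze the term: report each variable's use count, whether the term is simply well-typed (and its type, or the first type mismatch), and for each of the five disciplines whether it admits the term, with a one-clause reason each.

variable uses: req ×2, key ×1, ctr [bound] ×1
use order (left to right): ctr, req, req, key
typing: the term checks, with type (Int → Int → Bool) → Int → Bool
ordered: ✗ — req ×2 used more than once (contraction)
linear: ✗ — req ×2 used more than once (contraction)
affine: ✗ — req ×2 used more than once (contraction)
relevant: ✓ — req, key, ctr: all used, weakening unneeded
unrestricted: ✓ — type-checks ((Int → Int → Bool) → Int → Bool) and nothing is barred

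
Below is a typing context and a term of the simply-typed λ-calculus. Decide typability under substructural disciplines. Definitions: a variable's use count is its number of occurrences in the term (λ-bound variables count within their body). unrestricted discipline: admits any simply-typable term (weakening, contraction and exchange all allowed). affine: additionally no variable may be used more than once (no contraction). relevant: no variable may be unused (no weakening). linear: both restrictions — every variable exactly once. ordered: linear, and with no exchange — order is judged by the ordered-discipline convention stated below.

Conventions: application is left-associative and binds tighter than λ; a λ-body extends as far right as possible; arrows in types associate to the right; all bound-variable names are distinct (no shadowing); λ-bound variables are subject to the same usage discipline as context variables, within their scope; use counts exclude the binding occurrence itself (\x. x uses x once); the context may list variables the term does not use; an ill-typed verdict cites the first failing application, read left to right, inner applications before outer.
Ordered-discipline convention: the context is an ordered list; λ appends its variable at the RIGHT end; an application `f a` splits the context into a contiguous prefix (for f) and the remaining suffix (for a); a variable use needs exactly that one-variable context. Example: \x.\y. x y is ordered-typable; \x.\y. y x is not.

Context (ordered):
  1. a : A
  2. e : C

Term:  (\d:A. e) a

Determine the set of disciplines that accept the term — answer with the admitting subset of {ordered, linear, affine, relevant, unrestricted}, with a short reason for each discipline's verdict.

admitting disciplines: affine, unrestricted
usage: a: 1, e: 1, d (λ-bound): 0
use order (left to right): e, a
typing: well-typed at C
ordered ✗ (d left unused)
linear ✗ (d left unused)
affine ✓ (a, e, d: no repeats, contraction unneeded)
relevant ✗ (d left unused)
unrestricted ✓ (type-checks (C) and nothing is barred)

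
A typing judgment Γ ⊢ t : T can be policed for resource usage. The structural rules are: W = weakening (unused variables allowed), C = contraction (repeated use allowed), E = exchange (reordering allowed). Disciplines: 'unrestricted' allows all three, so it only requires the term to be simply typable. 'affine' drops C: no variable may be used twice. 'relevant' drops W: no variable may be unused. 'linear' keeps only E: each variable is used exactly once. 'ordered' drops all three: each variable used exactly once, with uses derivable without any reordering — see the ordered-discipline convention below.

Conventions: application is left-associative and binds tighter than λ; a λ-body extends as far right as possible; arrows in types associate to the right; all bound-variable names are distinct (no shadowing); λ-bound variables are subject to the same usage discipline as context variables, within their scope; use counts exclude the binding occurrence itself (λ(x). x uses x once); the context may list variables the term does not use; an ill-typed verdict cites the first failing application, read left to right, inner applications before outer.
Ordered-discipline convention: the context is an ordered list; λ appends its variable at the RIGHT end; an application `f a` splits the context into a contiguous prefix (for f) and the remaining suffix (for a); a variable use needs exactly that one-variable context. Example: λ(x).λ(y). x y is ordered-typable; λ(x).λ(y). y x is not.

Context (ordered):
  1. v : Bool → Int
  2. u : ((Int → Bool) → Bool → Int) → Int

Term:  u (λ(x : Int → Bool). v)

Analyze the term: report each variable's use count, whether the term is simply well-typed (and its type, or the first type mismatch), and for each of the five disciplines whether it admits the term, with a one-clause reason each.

variable uses: v: 1×, u: 1×, x [bound]: 0×
order of uses: u, v
typing: ✓ — Int
ordered: ✗, x left unused
linear: ✗, x left unused
affine: ✓, v, u, x: no repeats, contraction unneeded
relevant: ✗, x left unused
unrestricted: ✓, simply typable at Int; W, C, E all held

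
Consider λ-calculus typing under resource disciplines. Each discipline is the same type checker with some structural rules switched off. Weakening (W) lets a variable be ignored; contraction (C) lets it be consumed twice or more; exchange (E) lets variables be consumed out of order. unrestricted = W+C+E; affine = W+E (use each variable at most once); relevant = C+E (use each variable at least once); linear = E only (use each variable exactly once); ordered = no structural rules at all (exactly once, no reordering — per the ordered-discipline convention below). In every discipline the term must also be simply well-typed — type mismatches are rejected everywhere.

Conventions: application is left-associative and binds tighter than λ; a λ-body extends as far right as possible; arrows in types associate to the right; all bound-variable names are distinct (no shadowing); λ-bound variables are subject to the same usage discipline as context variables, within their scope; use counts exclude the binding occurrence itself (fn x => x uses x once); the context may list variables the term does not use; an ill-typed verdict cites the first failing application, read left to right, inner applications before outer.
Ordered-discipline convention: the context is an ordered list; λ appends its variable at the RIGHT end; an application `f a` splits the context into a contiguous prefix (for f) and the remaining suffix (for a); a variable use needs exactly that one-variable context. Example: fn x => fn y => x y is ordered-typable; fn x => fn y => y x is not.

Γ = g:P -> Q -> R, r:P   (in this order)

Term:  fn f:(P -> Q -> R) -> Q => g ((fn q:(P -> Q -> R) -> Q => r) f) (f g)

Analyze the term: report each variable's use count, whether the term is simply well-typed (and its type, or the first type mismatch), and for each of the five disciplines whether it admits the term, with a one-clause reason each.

use counts: g: 2×; r: 1×; f (λ-bound): 2×; q (λ-bound): 0×
uses in reading order: g, r, f, f, g
typing: the term checks, with type ((P -> Q -> R) -> Q) -> R
ordered ✗ (g ×2, f ×2 used more than once (contraction); unused: q — weakening required)
linear ✗ (g ×2, f ×2 used more than once (contraction); unused: q — weakening required)
affine ✗ (g ×2, f ×2 used more than once (contraction))
relevant ✗ (unused: q — weakening required)
unrestricted ✓ (typability at ((P -> Q -> R) -> Q) -> R is all that's needed)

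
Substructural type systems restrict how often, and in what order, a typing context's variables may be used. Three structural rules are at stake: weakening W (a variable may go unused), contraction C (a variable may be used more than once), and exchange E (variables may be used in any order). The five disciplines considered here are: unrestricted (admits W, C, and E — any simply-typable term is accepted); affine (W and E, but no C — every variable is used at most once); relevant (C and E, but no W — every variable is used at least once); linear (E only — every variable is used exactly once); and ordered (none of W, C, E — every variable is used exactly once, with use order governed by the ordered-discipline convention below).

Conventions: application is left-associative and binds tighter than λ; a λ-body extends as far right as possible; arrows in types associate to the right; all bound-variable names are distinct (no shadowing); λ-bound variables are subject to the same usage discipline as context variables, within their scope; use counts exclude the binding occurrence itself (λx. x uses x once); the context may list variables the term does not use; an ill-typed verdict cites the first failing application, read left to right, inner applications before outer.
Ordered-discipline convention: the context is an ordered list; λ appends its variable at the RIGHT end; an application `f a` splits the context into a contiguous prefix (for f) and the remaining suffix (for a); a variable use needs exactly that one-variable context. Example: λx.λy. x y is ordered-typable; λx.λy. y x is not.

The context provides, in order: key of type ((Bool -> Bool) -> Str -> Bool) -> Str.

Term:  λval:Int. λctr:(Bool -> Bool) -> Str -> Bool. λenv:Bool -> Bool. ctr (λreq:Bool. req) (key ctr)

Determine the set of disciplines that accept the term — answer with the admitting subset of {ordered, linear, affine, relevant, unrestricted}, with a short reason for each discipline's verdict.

admitting disciplines: unrestricted
counts: key: 1×; val [bound]: 0×; ctr [bound]: 2×; env [bound]: 0×; req [bound]: 1×
use order (left to right): ctr, req, key, ctr
typing: ✓ — Int -> ((Bool -> Bool) -> Str -> Bool) -> (Bool -> Bool) -> Bool
ordered: ✗, ctr ×2 used more than once (contraction); needs weakening: val, env unused
linear: ✗, ctr ×2 used more than once (contraction); needs weakening: val, env unused
affine: ✗, ctr ×2 used more than once (contraction)
relevant: ✗, needs weakening: val, env unused
unrestricted: ✓, typability at Int -> ((Bool -> Bool) -> Str -> Bool) -> (Bool -> Bool) -> Bool is all that's needed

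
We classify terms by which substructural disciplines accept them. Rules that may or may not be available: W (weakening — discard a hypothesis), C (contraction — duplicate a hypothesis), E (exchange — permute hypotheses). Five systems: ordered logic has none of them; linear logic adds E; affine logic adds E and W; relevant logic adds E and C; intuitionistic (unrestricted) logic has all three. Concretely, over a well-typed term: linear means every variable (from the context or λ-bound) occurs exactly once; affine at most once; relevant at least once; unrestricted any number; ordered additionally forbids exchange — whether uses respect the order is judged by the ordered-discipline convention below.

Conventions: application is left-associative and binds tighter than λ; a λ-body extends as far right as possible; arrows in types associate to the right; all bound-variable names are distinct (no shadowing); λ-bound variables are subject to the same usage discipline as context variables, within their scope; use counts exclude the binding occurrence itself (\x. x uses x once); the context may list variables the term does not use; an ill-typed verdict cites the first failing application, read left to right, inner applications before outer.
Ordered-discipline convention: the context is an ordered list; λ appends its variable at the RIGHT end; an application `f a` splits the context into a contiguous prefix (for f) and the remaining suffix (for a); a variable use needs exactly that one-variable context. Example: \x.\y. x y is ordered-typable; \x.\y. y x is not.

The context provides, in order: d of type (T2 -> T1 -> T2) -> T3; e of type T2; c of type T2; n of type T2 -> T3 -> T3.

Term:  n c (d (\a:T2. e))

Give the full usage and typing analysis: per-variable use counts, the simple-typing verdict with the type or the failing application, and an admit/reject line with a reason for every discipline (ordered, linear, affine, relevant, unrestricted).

use counts: d: 1; e: 1; c: 1; n: 1; a (bound): 0
use order (left to right): n, c, d, e
typing: ill-typed: a function awaiting T2 -> T1 -> T2 gets T2 -> T2
ordered: ✗, a type mismatch blocks all five
linear: ✗, the type mismatch rejects it
affine: ✗, not simply typable
relevant: ✗, fails simple typing
unrestricted: ✗, a type mismatch blocks all five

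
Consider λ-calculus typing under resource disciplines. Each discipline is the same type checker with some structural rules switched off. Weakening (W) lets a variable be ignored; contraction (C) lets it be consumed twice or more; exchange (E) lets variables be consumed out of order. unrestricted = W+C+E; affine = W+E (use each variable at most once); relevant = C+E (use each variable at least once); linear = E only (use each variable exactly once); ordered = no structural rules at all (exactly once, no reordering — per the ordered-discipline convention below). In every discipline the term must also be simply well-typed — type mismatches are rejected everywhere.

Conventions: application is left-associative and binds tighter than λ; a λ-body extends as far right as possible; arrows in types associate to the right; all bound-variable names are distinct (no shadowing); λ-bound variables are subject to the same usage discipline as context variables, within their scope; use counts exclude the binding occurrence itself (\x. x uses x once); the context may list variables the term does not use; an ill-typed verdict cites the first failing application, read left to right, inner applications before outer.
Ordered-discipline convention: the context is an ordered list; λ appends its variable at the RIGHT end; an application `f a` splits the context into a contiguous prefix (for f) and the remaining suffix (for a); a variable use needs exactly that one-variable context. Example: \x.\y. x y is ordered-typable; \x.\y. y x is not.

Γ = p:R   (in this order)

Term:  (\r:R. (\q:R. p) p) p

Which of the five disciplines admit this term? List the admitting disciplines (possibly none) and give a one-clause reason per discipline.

admitting disciplines: unrestricted
usage: p: 3×; r (bound): 0×; q (bound): 0×
left-to-right use order: p, p, p
typing: ✓ — R
ordered ✗ (uses contraction: p ×3; needs weakening: r, q unused)
linear ✗ (uses contraction: p ×3; needs weakening: r, q unused)
affine ✗ (uses contraction: p ×3)
relevant ✗ (needs weakening: r, q unused)
unrestricted ✓ (typability at R is all that's needed)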